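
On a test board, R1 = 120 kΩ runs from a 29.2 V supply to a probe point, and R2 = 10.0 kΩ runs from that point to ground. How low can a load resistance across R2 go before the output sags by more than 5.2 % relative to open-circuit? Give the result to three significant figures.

Output resistance R_th = R1‖R2 = (120 × 10.0)/130.0 = 9.231 kΩ.
The fractional drop is R_th/(R_th + R_L); requiring this ≤ 0.0520 gives R_L ≥ R_th(1/0.0520 − 1) = 9.231 × 18.23 = 168 kΩ.

R_L(min) ≈ 168 kΩ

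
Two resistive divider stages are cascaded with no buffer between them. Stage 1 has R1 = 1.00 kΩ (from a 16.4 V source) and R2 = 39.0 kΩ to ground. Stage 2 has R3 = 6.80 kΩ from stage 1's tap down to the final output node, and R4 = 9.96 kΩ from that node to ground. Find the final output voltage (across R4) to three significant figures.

Stage 2 presents R3+R4 = 16.76 kΩ as a load on stage 1's tap.
Stage 1's lower leg becomes R2‖(R3+R4) = 11.72 kΩ, so V_mid = 16.4 × 11.72/12.72 = 15.11 V.
Stage 2 is itself unloaded: V_out = V_mid × R4/(R3+R4) = 15.11 × 9.96/16.76 = 8.98 V.

V_out ≈ 8.98 V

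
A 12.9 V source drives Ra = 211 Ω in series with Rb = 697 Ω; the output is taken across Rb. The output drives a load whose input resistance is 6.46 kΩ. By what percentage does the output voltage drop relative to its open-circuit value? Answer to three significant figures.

2.45 %

The divider's output (Thévenin) resistance is Ra‖Rb = 162.0 Ω.
Fractional drop under load = R_th/(R_th + R_L) = 162.0 / (162.0 + 6460) = 0.02446.
So the output falls by 2.45 %.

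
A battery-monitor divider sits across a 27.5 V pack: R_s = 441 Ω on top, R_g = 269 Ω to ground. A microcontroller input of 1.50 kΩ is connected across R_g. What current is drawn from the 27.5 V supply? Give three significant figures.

R_g‖R_L = 228.1 Ω, so the source sees R_s + R_g‖R_L = 669.1 Ω.
I = 27.5 V / 669.1 Ω = 41.1 mA.

I ≈ 41.1 mA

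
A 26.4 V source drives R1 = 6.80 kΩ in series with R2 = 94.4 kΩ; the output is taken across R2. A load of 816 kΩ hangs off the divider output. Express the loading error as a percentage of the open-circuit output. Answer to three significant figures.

The divider's output (Thévenin) resistance is R1‖R2 = 6.343 kΩ.
Fractional drop under load = R_th/(R_th + R_L) = 6.343 / (6.343 + 816) = 0.007713.
So the output falls by 0.771 %.

0.771 %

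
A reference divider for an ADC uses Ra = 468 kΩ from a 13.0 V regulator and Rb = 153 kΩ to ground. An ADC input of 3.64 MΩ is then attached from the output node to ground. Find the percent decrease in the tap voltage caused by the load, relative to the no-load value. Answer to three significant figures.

The divider's output (Thévenin) resistance is Ra‖Rb = 115.3 kΩ.
Fractional drop under load = R_th/(R_th + R_L) = 115.3 / (115.3 + 3640) = 0.03070.
So the output falls by 3.07 %.

3.07 %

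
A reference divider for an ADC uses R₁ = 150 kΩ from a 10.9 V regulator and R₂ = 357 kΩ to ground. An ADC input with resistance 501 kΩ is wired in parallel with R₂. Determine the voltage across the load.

The load sits in parallel with R₂: R₂‖R_L = (357 × 501) / (357 + 501) = 208.5 kΩ.
V_out = 10.9 × 208.5 / (150 + 208.5) = 10.9 × 208.5/358.5 = 6.34 V.

V_out ≈ 6.34 V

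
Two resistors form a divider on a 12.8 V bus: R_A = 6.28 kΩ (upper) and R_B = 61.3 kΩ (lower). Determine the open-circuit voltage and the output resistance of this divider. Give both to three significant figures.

V_th is the open-circuit tap voltage: 12.8 × 61.3/(6.28 + 61.3) = 11.6 V.
With the supply zeroed, R_A and R_B appear in parallel from the tap: R_th = R_A‖R_B = (6.28 × 61.3)/67.58 = 5.70 kΩ.

V_th = 11.6 V, R_th = 5.70 kΩ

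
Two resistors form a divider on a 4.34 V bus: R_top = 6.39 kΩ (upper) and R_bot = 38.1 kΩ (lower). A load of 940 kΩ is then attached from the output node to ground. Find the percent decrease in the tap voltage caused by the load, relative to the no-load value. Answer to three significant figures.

The divider's output (Thévenin) resistance is R_top‖R_bot = 5.472 kΩ.
Fractional drop under load = R_th/(R_th + R_L) = 5.472 / (5.472 + 940) = 0.005788.
So the output falls by 0.579 %.

0.579 %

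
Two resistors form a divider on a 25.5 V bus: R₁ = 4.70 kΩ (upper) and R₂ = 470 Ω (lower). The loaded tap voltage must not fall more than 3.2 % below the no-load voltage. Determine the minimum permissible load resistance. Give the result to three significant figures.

Output resistance R_th = R₁‖R₂ = (4700 × 470)/5170 = 427.3 Ω.
The fractional drop is R_th/(R_th + R_L); requiring this ≤ 0.0320 gives R_L ≥ R_th(1/0.0320 − 1) = 427.3 × 30.25 = 12.9 kΩ.

R_L(min) ≈ 12.9 kΩ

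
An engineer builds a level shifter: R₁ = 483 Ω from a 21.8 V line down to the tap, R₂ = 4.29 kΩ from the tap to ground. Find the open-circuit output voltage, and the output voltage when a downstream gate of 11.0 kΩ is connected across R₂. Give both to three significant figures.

Unloaded: 19.6 V; loaded: 18.9 V

Open-circuit: V = 21.8 × 4290/(483 + 4290) = 19.6 V.
With the load, R₂ becomes R₂‖R_L = 3086 Ω, so V = 21.8 × 3086/3569 = 18.9 V.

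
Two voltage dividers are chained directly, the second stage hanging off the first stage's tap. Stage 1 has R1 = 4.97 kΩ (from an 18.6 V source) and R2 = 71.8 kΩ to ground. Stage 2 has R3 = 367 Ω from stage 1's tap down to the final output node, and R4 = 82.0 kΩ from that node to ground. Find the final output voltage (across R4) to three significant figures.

V_out ≈ 16.4 V

Stage 2 presents R3+R4 = 82370 Ω as a load on stage 1's tap.
Stage 1's lower leg becomes R2‖(R3+R4) = 38360 Ω, so V_mid = 18.6 × 38360/43330 = 16.47 V.
Stage 2 is itself unloaded: V_out = V_mid × R4/(R3+R4) = 16.47 × 82000/82370 = 16.4 V.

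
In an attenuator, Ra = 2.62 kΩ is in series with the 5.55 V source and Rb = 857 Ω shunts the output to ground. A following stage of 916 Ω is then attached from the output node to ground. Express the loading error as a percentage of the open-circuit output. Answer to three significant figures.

Unloaded V = 5.55 × 857/3477 = 1.368 V.
Loaded: Rb‖R_L = 442.8 Ω, giving V = 5.55 × 442.8/3063 = 0.8023 V.
Drop = (1.368 − 0.8023) / 1.368 = 41.3 %.

41.3 %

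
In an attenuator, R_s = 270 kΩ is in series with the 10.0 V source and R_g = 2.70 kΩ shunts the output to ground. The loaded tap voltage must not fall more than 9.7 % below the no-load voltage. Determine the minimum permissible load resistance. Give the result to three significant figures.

R_L(min) ≈ 24.9 kΩ

Output resistance R_th = R_s‖R_g = (270 × 2.70)/272.7 = 2.673 kΩ.
The fractional drop is R_th/(R_th + R_L); requiring this ≤ 0.0970 gives R_L ≥ R_th(1/0.0970 − 1) = 2.673 × 9.309 = 24.9 kΩ.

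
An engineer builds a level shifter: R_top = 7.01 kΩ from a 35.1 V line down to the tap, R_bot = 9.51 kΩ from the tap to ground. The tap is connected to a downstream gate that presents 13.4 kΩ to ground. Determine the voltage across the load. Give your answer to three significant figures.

The load sits in parallel with R_bot: R_bot‖R_L = (9.51 × 13.4) / (9.51 + 13.4) = 5.562 kΩ.
V_out = 35.1 × 5.562 / (7.01 + 5.562) = 35.1 × 5.562/12.57 = 15.5 V.

V_out ≈ 15.5 V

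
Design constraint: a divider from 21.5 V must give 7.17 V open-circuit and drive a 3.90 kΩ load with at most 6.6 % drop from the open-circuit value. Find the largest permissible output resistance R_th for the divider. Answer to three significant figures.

R_th ≤ 276 Ω

Loading drop = R_th/(R_th + R_L) ≤ 0.0660, so R_th ≤ R_L · ε/(1−ε) = 3.90 kΩ × 0.0660/0.9340 = 276 Ω.
(Any R1, R2 with R2/(R1+R2) = 0.333 and R1‖R2 ≤ 276 Ω will meet the spec.)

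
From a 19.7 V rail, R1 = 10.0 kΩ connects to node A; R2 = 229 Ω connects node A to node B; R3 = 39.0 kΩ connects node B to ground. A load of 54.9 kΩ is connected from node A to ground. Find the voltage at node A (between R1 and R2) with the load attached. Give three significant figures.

Below node A the series string R2+R3 = 39230 Ω sits in parallel with the 54900 Ω load: 22880 Ω.
V_A = 19.7 × 22880/(10000 + 22880) = 13.7 V.

V ≈ 13.7 V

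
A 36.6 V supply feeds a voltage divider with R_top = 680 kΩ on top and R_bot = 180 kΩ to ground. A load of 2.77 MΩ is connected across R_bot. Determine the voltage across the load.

The load sits in parallel with R_bot: R_bot‖R_L = (180 × 2770) / (180 + 2770) = 169.0 kΩ.
V_out = 36.6 × 169.0 / (680 + 169.0) = 36.6 × 169.0/849.0 = 7.29 V.
(Unloaded it would have been 7.66 V.)

V_out ≈ 7.29 V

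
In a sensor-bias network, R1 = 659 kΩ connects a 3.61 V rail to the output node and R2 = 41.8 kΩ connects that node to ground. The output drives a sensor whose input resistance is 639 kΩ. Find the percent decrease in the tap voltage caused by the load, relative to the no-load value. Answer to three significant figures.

The divider's output (Thévenin) resistance is R1‖R2 = 39.31 kΩ.
Fractional drop under load = R_th/(R_th + R_L) = 39.31 / (39.31 + 639) = 0.05795.
So the output falls by 5.79 %.

5.79 %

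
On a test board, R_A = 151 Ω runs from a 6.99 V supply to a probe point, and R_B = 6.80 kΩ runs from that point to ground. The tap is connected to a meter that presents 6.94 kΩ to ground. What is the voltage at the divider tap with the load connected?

V_out ≈ 6.70 V

The load sits in parallel with R_B: R_B‖R_L = (6800 × 6940) / (6800 + 6940) = 3435 Ω.
V_out = 6.99 × 3435 / (151 + 3435) = 6.99 × 3435/3586 = 6.70 V.
(Unloaded it would have been 6.84 V.)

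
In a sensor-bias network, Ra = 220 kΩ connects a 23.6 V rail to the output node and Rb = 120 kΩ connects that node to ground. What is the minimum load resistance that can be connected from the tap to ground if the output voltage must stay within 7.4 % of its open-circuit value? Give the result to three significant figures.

R_L(min) ≈ 972 kΩ

Output resistance R_th = Ra‖Rb = (220 × 120)/340.0 = 77.65 kΩ.
The fractional drop is R_th/(R_th + R_L); requiring this ≤ 0.0740 gives R_L ≥ R_th(1/0.0740 − 1) = 77.65 × 12.51 = 972 kΩ.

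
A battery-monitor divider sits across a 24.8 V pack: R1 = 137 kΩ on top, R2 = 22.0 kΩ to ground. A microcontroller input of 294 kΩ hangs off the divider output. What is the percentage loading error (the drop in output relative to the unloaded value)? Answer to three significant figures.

The divider's output (Thévenin) resistance is R1‖R2 = 18.96 kΩ.
Fractional drop under load = R_th/(R_th + R_L) = 18.96 / (18.96 + 294) = 0.06057.
So the output falls by 6.06 %.

6.06 %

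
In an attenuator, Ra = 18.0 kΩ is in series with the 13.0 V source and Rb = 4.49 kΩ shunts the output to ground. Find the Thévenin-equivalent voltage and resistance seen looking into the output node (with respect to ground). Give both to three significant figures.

V_th = 2.60 V, R_th = 3.59 kΩ

V_th is the open-circuit tap voltage: 13.0 × 4.49/(18.0 + 4.49) = 2.60 V.
With the supply zeroed, Ra and Rb appear in parallel from the tap: R_th = Ra‖Rb = (18.0 × 4.49)/22.49 = 3.59 kΩ.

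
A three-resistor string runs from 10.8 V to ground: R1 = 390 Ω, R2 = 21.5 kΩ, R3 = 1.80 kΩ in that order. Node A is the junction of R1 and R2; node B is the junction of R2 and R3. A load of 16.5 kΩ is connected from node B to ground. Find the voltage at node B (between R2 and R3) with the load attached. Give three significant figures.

At node B, R3 is in parallel with the load: R3‖R_L = 1623 Ω.
Below node A the resistance is R2 + (R3‖R_L) = 23120 Ω, so V_A = 10.8 × 23120/23510 = 10.62 V.
Then V_B = V_A × (R3‖R_L)/(R2 + R3‖R_L) = 10.62 × 1623/23120 = 0.745 V.

V ≈ 0.745 V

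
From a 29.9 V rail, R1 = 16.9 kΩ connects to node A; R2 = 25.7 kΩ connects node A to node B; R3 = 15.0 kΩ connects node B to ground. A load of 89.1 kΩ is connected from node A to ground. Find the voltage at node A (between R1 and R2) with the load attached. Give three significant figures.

V ≈ 18.6 V

Below node A the series string R2+R3 = 40.70 kΩ sits in parallel with the 89.1 kΩ load: 27.94 kΩ.
V_A = 29.9 × 27.94/(16.9 + 27.94) = 18.6 V.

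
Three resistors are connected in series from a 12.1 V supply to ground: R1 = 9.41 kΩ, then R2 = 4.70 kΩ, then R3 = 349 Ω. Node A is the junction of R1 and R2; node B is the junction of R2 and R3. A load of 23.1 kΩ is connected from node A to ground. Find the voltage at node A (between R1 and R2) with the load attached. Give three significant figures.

Below node A the series string R2+R3 = 5049 Ω sits in parallel with the 23100 Ω load: 4143 Ω.
V_A = 12.1 × 4143/(9410 + 4143) = 3.70 V.

V ≈ 3.70 V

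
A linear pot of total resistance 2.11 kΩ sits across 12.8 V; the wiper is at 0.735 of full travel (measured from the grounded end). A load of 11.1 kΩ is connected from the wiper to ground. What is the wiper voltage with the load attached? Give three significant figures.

V ≈ 9.07 V

The wiper splits the pot into (1−α)R = 559.1 Ω above and αR = 1551 Ω below.
Lower section ‖ load = 1361 Ω.
V_wiper = 12.8 × 1361/(559.1 + 1361) = 9.07 V.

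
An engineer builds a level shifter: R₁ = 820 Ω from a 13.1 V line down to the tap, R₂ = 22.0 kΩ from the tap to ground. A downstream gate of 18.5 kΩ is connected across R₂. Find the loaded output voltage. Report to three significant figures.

V_out ≈ 12.1 V

The load sits in parallel with R₂: R₂‖R_L = (22000 × 18500) / (22000 + 18500) = 10050 Ω.
V_out = 13.1 × 10050 / (820 + 10050) = 13.1 × 10050/10870 = 12.1 V.
(Unloaded it would have been 12.6 V.)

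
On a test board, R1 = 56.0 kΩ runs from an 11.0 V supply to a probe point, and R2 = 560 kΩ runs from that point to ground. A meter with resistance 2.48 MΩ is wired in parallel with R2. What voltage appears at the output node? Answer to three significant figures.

The load sits in parallel with R2: R2‖R_L = (560 × 2480) / (560 + 2480) = 456.8 kΩ.
V_out = 11.0 × 456.8 / (56.0 + 456.8) = 11.0 × 456.8/512.8 = 9.80 V.

V_out ≈ 9.80 V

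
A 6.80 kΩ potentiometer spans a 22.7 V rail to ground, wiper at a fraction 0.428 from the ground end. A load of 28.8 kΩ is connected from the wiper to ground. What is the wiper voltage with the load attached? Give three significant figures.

The wiper splits the pot into (1−α)R = 3.890 kΩ above and αR = 2.910 kΩ below.
Lower section ‖ load = 2.643 kΩ.
V_wiper = 22.7 × 2.643/(3.890 + 2.643) = 9.18 V.

V ≈ 9.18 V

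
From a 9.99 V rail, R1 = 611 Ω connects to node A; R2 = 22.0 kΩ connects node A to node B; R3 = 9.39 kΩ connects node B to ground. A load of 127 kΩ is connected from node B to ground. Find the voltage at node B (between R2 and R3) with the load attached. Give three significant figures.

V ≈ 2.79 V

At node B, R3 is in parallel with the load: R3‖R_L = 8744 Ω.
Below node A the resistance is R2 + (R3‖R_L) = 30740 Ω, so V_A = 9.99 × 30740/31350 = 9.795 V.
Then V_B = V_A × (R3‖R_L)/(R2 + R3‖R_L) = 9.795 × 8744/30740 = 2.79 V.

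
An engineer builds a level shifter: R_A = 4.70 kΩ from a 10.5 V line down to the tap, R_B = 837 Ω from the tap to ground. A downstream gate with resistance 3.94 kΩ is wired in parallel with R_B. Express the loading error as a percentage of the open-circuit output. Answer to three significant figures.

The divider's output (Thévenin) resistance is R_A‖R_B = 710.5 Ω.
Fractional drop under load = R_th/(R_th + R_L) = 710.5 / (710.5 + 3940) = 0.1528.
So the output falls by 15.3 %.

15.3 %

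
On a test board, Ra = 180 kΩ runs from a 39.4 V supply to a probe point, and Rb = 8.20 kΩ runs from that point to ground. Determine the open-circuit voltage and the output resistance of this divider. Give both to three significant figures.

V_th is the open-circuit tap voltage: 39.4 × 8.20/(180 + 8.20) = 1.72 V.
With the supply zeroed, Ra and Rb appear in parallel from the tap: R_th = Ra‖Rb = (180 × 8.20)/188.2 = 7.84 kΩ.

V_th = 1.72 V, R_th = 7.84 kΩ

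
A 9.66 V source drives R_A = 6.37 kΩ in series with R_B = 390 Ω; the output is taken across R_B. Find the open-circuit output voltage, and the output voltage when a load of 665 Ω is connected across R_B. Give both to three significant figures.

Unloaded: 0.557 V; loaded: 0.359 V

Open-circuit: V = 9.66 × 390/(6370 + 390) = 0.557 V.
With the load, R_B becomes R_B‖R_L = 245.8 Ω, so V = 9.66 × 245.8/6616 = 0.359 V.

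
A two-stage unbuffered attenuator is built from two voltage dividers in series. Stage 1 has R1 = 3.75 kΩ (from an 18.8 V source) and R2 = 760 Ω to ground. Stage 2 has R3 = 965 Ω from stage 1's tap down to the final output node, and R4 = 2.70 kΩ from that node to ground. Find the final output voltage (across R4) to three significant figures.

V_out ≈ 1.99 V

Stage 2 presents R3+R4 = 3665 Ω as a load on stage 1's tap.
Stage 1's lower leg becomes R2‖(R3+R4) = 629.5 Ω, so V_mid = 18.8 × 629.5/4379 = 2.702 V.
Stage 2 is itself unloaded: V_out = V_mid × R4/(R3+R4) = 2.702 × 2700/3665 = 1.99 V.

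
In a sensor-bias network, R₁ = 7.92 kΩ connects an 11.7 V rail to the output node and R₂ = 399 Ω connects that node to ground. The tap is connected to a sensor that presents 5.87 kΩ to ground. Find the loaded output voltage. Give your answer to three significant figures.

V_out ≈ 0.527 V

The load sits in parallel with R₂: R₂‖R_L = (399 × 5870) / (399 + 5870) = 373.6 Ω.
V_out = 11.7 × 373.6 / (7920 + 373.6) = 11.7 × 373.6/8294 = 0.527 V.
(Unloaded it would have been 0.561 V.)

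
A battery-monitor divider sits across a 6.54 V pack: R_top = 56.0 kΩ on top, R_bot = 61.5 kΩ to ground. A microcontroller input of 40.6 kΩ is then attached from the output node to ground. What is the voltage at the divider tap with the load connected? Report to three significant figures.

The load sits in parallel with R_bot: R_bot‖R_L = (61.5 × 40.6) / (61.5 + 40.6) = 24.46 kΩ.
V_out = 6.54 × 24.46 / (56.0 + 24.46) = 6.54 × 24.46/80.46 = 1.99 V.

V_out ≈ 1.99 V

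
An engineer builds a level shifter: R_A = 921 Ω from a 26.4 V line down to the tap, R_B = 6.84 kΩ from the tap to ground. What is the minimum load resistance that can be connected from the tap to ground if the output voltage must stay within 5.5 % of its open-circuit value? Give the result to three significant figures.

R_L(min) ≈ 13.9 kΩ

Output resistance R_th = R_A‖R_B = (921 × 6840)/7761 = 811.7 Ω.
The fractional drop is R_th/(R_th + R_L); requiring this ≤ 0.0550 gives R_L ≥ R_th(1/0.0550 − 1) = 811.7 × 17.18 = 13.9 kΩ.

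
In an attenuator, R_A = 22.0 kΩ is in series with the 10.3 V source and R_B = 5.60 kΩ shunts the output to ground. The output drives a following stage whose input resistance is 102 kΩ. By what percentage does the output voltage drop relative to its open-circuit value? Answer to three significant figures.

The divider's output (Thévenin) resistance is R_A‖R_B = 4.464 kΩ.
Fractional drop under load = R_th/(R_th + R_L) = 4.464 / (4.464 + 102) = 0.04193.
So the output falls by 4.19 %.

4.19 %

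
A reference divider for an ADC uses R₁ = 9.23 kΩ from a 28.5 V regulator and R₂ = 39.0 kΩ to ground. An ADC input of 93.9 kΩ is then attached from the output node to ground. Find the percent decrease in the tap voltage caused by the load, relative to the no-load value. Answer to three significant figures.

7.36 %

The divider's output (Thévenin) resistance is R₁‖R₂ = 7.464 kΩ.
Fractional drop under load = R_th/(R_th + R_L) = 7.464 / (7.464 + 93.9) = 0.07363.
So the output falls by 7.36 %.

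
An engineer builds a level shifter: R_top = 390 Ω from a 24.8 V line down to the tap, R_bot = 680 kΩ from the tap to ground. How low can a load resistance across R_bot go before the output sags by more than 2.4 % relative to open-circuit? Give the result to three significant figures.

Output resistance R_th = R_top‖R_bot = (390 × 680000)/680400 = 389.8 Ω.
The fractional drop is R_th/(R_th + R_L); requiring this ≤ 0.0240 gives R_L ≥ R_th(1/0.0240 − 1) = 389.8 × 40.67 = 15.9 kΩ.

R_L(min) ≈ 15.9 kΩ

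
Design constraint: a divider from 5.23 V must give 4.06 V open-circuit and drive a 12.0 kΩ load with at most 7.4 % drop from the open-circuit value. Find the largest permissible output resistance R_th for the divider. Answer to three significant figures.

Loading drop = R_th/(R_th + R_L) ≤ 0.0740, so R_th ≤ R_L · ε/(1−ε) = 12.0 kΩ × 0.0740/0.9260 = 959 Ω.

R_th ≤ 959 Ω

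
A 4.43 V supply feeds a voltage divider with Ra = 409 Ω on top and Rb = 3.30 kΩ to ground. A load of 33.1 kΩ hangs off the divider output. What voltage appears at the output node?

V_out ≈ 3.90 V

The load sits in parallel with Rb: Rb‖R_L = (3300 × 33100) / (3300 + 33100) = 3001 Ω.
V_out = 4.43 × 3001 / (409 + 3001) = 4.43 × 3001/3410 = 3.90 V.
(Unloaded it would have been 3.94 V.)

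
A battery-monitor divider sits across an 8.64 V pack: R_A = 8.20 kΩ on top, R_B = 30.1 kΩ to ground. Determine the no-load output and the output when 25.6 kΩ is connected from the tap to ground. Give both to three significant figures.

Unloaded: 6.79 V; loaded: 5.42 V

Open-circuit: V = 8.64 × 30.1/(8.20 + 30.1) = 6.79 V.
With the load, R_B becomes R_B‖R_L = 13.83 kΩ, so V = 8.64 × 13.83/22.03 = 5.42 V.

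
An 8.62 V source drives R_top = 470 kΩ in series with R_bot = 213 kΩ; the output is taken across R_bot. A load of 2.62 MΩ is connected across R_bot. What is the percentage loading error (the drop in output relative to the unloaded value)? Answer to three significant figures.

5.30 %

The divider's output (Thévenin) resistance is R_top‖R_bot = 146.6 kΩ.
Fractional drop under load = R_th/(R_th + R_L) = 146.6 / (146.6 + 2620) = 0.05298.
So the output falls by 5.30 %.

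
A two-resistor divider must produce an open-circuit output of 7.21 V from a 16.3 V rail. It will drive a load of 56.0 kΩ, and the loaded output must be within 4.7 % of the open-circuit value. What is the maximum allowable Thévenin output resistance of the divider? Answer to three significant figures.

R_th ≤ 2.76 kΩ

Loading drop = R_th/(R_th + R_L) ≤ 0.0470, so R_th ≤ R_L · ε/(1−ε) = 56.0 kΩ × 0.0470/0.9530 = 2.76 kΩ.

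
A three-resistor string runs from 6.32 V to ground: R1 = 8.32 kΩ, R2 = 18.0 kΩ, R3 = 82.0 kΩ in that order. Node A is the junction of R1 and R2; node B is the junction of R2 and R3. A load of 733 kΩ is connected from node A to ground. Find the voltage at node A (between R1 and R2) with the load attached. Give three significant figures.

V ≈ 5.77 V

Below node A the series string R2+R3 = 100.0 kΩ sits in parallel with the 733 kΩ load: 88.00 kΩ.
V_A = 6.32 × 88.00/(8.32 + 88.00) = 5.77 V.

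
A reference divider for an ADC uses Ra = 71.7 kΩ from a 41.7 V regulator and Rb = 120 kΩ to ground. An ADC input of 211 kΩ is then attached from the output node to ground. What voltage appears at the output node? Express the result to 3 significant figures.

The load sits in parallel with Rb: Rb‖R_L = (120 × 211) / (120 + 211) = 76.50 kΩ.
V_out = 41.7 × 76.50 / (71.7 + 76.50) = 41.7 × 76.50/148.2 = 21.5 V.
(Unloaded it would have been 26.1 V.)

V_out ≈ 21.5 V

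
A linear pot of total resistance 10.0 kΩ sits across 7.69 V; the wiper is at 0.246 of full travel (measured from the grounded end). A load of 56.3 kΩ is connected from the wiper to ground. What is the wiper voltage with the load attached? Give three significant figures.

The wiper splits the pot into (1−α)R = 7.540 kΩ above and αR = 2.460 kΩ below.
Lower section ‖ load = 2.357 kΩ.
V_wiper = 7.69 × 2.357/(7.540 + 2.357) = 1.83 V.

V ≈ 1.83 V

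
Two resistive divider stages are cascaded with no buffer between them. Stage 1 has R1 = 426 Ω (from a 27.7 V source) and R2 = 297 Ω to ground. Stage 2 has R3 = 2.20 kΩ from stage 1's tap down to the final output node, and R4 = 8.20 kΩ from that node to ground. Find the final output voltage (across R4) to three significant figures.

Stage 2 presents R3+R4 = 10400 Ω as a load on stage 1's tap.
Stage 1's lower leg becomes R2‖(R3+R4) = 288.8 Ω, so V_mid = 27.7 × 288.8/714.8 = 11.19 V.
Stage 2 is itself unloaded: V_out = V_mid × R4/(R3+R4) = 11.19 × 8200/10400 = 8.82 V.

V_out ≈ 8.82 V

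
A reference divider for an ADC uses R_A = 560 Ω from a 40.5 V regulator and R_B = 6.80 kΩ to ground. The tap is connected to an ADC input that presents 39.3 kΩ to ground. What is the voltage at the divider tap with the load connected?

The load sits in parallel with R_B: R_B‖R_L = (6800 × 39300) / (6800 + 39300) = 5797 Ω.
V_out = 40.5 × 5797 / (560 + 5797) = 40.5 × 5797/6357 = 36.9 V.
(Unloaded it would have been 37.4 V.)

V_out ≈ 36.9 V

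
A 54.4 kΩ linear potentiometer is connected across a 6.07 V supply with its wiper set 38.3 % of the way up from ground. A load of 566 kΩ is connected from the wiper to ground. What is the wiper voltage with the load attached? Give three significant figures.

V ≈ 2.27 V

The wiper splits the pot into (1−α)R = 33.56 kΩ above and αR = 20.84 kΩ below.
Lower section ‖ load = 20.10 kΩ.
V_wiper = 6.07 × 20.10/(33.56 + 20.10) = 2.27 V.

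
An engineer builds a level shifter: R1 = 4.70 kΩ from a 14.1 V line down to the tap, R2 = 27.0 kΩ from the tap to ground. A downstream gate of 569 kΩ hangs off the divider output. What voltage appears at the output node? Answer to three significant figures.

The load sits in parallel with R2: R2‖R_L = (27.0 × 569) / (27.0 + 569) = 25.78 kΩ.
V_out = 14.1 × 25.78 / (4.70 + 25.78) = 14.1 × 25.78/30.48 = 11.9 V.

V_out ≈ 11.9 V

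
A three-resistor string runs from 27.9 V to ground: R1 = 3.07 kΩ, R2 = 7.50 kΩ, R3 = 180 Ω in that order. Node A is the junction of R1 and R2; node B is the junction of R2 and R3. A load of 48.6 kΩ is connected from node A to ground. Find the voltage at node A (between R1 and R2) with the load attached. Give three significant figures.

Below node A the series string R2+R3 = 7680 Ω sits in parallel with the 48600 Ω load: 6632 Ω.
V_A = 27.9 × 6632/(3070 + 6632) = 19.1 V.

V ≈ 19.1 V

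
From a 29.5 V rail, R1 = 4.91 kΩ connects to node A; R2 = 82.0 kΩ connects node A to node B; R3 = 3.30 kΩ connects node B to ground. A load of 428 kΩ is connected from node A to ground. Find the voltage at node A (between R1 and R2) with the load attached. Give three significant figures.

Below node A the series string R2+R3 = 85.30 kΩ sits in parallel with the 428 kΩ load: 71.12 kΩ.
V_A = 29.5 × 71.12/(4.91 + 71.12) = 27.6 V.

V ≈ 27.6 V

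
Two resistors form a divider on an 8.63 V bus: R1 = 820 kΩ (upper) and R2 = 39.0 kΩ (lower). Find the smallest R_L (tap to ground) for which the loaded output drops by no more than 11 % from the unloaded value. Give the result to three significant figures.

R_L(min) ≈ 301 kΩ

Output resistance R_th = R1‖R2 = (820 × 39.0)/859.0 = 37.23 kΩ.
The fractional drop is R_th/(R_th + R_L); requiring this ≤ 0.110 gives R_L ≥ R_th(1/0.110 − 1) = 37.23 × 8.091 = 301 kΩ.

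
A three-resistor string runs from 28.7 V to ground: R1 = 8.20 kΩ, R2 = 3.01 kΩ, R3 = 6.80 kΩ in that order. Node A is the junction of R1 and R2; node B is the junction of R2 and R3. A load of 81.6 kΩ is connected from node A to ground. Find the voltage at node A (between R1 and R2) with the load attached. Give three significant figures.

Below node A the series string R2+R3 = 9.810 kΩ sits in parallel with the 81.6 kΩ load: 8.757 kΩ.
V_A = 28.7 × 8.757/(8.20 + 8.757) = 14.8 V.

V ≈ 14.8 V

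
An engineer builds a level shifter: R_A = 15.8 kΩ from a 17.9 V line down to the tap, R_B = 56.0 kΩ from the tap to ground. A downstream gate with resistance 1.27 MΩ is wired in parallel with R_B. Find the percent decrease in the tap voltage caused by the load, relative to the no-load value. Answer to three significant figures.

0.961 %

The divider's output (Thévenin) resistance is R_A‖R_B = 12.32 kΩ.
Fractional drop under load = R_th/(R_th + R_L) = 12.32 / (12.32 + 1270) = 0.009610.
So the output falls by 0.961 %.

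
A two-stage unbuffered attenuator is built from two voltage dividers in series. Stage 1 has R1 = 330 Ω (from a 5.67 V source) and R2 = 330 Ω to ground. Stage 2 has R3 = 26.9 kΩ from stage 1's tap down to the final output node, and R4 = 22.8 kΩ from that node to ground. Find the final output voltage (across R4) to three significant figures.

V_out ≈ 1.30 V

Stage 2 presents R3+R4 = 49700 Ω as a load on stage 1's tap.
Stage 1's lower leg becomes R2‖(R3+R4) = 327.8 Ω, so V_mid = 5.67 × 327.8/657.8 = 2.826 V.
Stage 2 is itself unloaded: V_out = V_mid × R4/(R3+R4) = 2.826 × 22800/49700 = 1.30 V.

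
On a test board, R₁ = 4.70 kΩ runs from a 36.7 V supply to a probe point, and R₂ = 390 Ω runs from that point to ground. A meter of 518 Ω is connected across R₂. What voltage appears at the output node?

The load sits in parallel with R₂: R₂‖R_L = (390 × 518) / (390 + 518) = 222.5 Ω.
V_out = 36.7 × 222.5 / (4700 + 222.5) = 36.7 × 222.5/4922 = 1.66 V.

V_out ≈ 1.66 V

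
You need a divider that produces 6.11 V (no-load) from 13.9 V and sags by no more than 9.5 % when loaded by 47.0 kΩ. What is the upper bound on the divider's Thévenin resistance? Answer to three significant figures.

Loading drop = R_th/(R_th + R_L) ≤ 0.0950, so R_th ≤ R_L · ε/(1−ε) = 47.0 kΩ × 0.0950/0.9050 = 4.93 kΩ.
(Any R1, R2 with R2/(R1+R2) = 0.440 and R1‖R2 ≤ 4.93 kΩ will meet the spec.)

R_th ≤ 4.93 kΩ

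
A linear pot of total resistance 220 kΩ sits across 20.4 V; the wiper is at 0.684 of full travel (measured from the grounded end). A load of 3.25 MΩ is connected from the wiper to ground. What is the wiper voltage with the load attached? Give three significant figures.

V ≈ 13.8 V

The wiper splits the pot into (1−α)R = 69.52 kΩ above and αR = 150.5 kΩ below.
Lower section ‖ load = 143.8 kΩ.
V_wiper = 20.4 × 143.8/(69.52 + 143.8) = 13.8 V.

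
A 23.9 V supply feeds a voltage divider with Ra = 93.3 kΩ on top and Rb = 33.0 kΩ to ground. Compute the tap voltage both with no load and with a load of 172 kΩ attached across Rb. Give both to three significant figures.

Unloaded: 6.24 V; loaded: 5.47 V

Open-circuit: V = 23.9 × 33.0/(93.3 + 33.0) = 6.24 V.
With the load, Rb becomes Rb‖R_L = 27.69 kΩ, so V = 23.9 × 27.69/121.0 = 5.47 V.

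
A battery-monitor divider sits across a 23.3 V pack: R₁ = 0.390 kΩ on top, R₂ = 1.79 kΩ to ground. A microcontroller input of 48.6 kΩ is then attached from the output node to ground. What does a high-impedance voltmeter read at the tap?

V_out ≈ 19.0 V

The load sits in parallel with R₂: R₂‖R_L = (1790 × 48600) / (1790 + 48600) = 1726 Ω.
V_out = 23.3 × 1726 / (390 + 1726) = 23.3 × 1726/2116 = 19.0 V.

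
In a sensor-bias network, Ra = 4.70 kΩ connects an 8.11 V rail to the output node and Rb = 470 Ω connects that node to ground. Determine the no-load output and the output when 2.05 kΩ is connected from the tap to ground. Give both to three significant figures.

Open-circuit: V = 8.11 × 470/(4700 + 470) = 0.737 V.
With the load, Rb becomes Rb‖R_L = 382.3 Ω, so V = 8.11 × 382.3/5082 = 0.610 V.

Unloaded: 0.737 V; loaded: 0.610 V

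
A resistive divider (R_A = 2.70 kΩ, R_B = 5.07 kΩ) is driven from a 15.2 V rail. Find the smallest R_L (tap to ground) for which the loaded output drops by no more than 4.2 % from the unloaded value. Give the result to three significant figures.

Output resistance R_th = R_A‖R_B = (2.70 × 5.07)/7.770 = 1.762 kΩ.
The fractional drop is R_th/(R_th + R_L); requiring this ≤ 0.0420 gives R_L ≥ R_th(1/0.0420 − 1) = 1.762 × 22.81 = 40.2 kΩ.

R_L(min) ≈ 40.2 kΩ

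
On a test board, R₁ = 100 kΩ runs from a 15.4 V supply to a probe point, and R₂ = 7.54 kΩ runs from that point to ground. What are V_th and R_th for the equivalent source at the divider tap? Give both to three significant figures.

V_th is the open-circuit tap voltage: 15.4 × 7.54/(100 + 7.54) = 1.08 V.
With the supply zeroed, R₁ and R₂ appear in parallel from the tap: R_th = R₁‖R₂ = (100 × 7.54)/107.5 = 7.01 kΩ.

V_th = 1.08 V, R_th = 7.01 kΩ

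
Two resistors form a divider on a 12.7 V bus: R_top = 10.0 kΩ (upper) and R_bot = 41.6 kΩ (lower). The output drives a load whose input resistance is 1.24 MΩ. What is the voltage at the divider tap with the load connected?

The load sits in parallel with R_bot: R_bot‖R_L = (41.6 × 1240) / (41.6 + 1240) = 40.25 kΩ.
V_out = 12.7 × 40.25 / (10.0 + 40.25) = 12.7 × 40.25/50.25 = 10.2 V.

V_out ≈ 10.2 V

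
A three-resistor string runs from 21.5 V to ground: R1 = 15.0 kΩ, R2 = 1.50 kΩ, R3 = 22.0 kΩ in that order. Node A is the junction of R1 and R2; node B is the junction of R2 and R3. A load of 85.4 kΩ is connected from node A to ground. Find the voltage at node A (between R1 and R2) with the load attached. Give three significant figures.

V ≈ 11.9 V

Below node A the series string R2+R3 = 23.50 kΩ sits in parallel with the 85.4 kΩ load: 18.43 kΩ.
V_A = 21.5 × 18.43/(15.0 + 18.43) = 11.9 V.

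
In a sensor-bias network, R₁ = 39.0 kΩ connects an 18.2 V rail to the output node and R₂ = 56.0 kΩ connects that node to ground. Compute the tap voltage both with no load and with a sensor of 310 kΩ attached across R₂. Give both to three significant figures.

Open-circuit: V = 18.2 × 56.0/(39.0 + 56.0) = 10.7 V.
With the load, R₂ becomes R₂‖R_L = 47.43 kΩ, so V = 18.2 × 47.43/86.43 = 9.99 V.

Unloaded: 10.7 V; loaded: 9.99 V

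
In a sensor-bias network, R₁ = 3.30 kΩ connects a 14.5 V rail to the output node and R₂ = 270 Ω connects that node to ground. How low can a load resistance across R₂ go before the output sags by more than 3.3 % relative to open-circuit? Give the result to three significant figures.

Output resistance R_th = R₁‖R₂ = (3300 × 270)/3570 = 249.6 Ω.
The fractional drop is R_th/(R_th + R_L); requiring this ≤ 0.0330 gives R_L ≥ R_th(1/0.0330 − 1) = 249.6 × 29.30 = 7.31 kΩ.

R_L(min) ≈ 7.31 kΩ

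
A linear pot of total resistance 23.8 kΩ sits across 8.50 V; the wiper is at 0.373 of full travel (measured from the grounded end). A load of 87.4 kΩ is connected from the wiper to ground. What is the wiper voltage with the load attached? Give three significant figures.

The wiper splits the pot into (1−α)R = 14.92 kΩ above and αR = 8.877 kΩ below.
Lower section ‖ load = 8.059 kΩ.
V_wiper = 8.50 × 8.059/(14.92 + 8.059) = 2.98 V.

V ≈ 2.98 V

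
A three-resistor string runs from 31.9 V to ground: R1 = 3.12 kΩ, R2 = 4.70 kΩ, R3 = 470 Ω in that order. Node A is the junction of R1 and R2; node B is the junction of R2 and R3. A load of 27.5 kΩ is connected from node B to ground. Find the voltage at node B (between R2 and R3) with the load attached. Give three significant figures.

V ≈ 1.78 V

At node B, R3 is in parallel with the load: R3‖R_L = 462.1 Ω.
Below node A the resistance is R2 + (R3‖R_L) = 5162 Ω, so V_A = 31.9 × 5162/8282 = 19.88 V.
Then V_B = V_A × (R3‖R_L)/(R2 + R3‖R_L) = 19.88 × 462.1/5162 = 1.78 V.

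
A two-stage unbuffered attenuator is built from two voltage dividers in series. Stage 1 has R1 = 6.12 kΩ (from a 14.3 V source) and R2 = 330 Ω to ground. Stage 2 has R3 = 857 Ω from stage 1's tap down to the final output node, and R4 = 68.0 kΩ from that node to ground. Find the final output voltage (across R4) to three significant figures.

V_out ≈ 0.719 V

Stage 2 presents R3+R4 = 68860 Ω as a load on stage 1's tap.
Stage 1's lower leg becomes R2‖(R3+R4) = 328.4 Ω, so V_mid = 14.3 × 328.4/6448 = 0.7283 V.
Stage 2 is itself unloaded: V_out = V_mid × R4/(R3+R4) = 0.7283 × 68000/68860 = 0.719 V.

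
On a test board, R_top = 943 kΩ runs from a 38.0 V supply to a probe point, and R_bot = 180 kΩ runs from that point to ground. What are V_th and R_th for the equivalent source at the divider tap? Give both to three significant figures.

V_th = 6.09 V, R_th = 151 kΩ

V_th is the open-circuit tap voltage: 38.0 × 180/(943 + 180) = 6.09 V.
With the supply zeroed, R_top and R_bot appear in parallel from the tap: R_th = R_top‖R_bot = (943 × 180)/1123 = 151 kΩ.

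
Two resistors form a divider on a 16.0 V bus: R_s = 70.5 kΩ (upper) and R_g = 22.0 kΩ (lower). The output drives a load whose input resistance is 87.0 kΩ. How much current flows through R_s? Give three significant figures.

I ≈ 0.182 mA

R_g‖R_L = 17.56 kΩ, so the source sees R_s + R_g‖R_L = 88.06 kΩ.
I = 16.0 V / 88.06 kΩ = 0.182 mA.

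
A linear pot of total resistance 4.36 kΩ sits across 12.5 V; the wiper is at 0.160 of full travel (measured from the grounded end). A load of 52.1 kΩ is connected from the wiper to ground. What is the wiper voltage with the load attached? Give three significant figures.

The wiper splits the pot into (1−α)R = 3662 Ω above and αR = 697.6 Ω below.
Lower section ‖ load = 688.4 Ω.
V_wiper = 12.5 × 688.4/(3662 + 688.4) = 1.98 V.

V ≈ 1.98 V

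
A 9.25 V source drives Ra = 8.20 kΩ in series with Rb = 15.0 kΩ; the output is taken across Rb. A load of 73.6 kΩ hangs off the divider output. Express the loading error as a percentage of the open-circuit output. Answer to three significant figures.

The divider's output (Thévenin) resistance is Ra‖Rb = 5.302 kΩ.
Fractional drop under load = R_th/(R_th + R_L) = 5.302 / (5.302 + 73.6) = 0.06719.
So the output falls by 6.72 %.

6.72 %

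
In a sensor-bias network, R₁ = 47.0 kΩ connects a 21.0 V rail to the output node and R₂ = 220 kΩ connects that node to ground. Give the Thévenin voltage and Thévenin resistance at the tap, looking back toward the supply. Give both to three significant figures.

V_th = 17.3 V, R_th = 38.7 kΩ

V_th is the open-circuit tap voltage: 21.0 × 220/(47.0 + 220) = 17.3 V.
With the supply zeroed, R₁ and R₂ appear in parallel from the tap: R_th = R₁‖R₂ = (47.0 × 220)/267.0 = 38.7 kΩ.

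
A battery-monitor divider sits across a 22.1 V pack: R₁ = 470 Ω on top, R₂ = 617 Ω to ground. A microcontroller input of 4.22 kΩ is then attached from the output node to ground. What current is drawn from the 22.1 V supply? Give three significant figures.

R₂‖R_L = 538.3 Ω, so the source sees R₁ + R₂‖R_L = 1008 Ω.
I = 22.1 V / 1008 Ω = 21.9 mA.

I ≈ 21.9 mA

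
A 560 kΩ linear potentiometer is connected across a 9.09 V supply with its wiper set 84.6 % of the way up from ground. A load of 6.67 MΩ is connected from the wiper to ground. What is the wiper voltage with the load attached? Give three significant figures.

The wiper splits the pot into (1−α)R = 86.24 kΩ above and αR = 473.8 kΩ below.
Lower section ‖ load = 442.3 kΩ.
V_wiper = 9.09 × 442.3/(86.24 + 442.3) = 7.61 V.

V ≈ 7.61 V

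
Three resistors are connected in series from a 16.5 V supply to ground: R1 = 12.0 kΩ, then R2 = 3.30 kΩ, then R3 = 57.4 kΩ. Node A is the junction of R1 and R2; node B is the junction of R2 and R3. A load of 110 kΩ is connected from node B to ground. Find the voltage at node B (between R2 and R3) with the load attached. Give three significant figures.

V ≈ 11.7 V

At node B, R3 is in parallel with the load: R3‖R_L = 37.72 kΩ.
Below node A the resistance is R2 + (R3‖R_L) = 41.02 kΩ, so V_A = 16.5 × 41.02/53.02 = 12.77 V.
Then V_B = V_A × (R3‖R_L)/(R2 + R3‖R_L) = 12.77 × 37.72/41.02 = 11.7 V.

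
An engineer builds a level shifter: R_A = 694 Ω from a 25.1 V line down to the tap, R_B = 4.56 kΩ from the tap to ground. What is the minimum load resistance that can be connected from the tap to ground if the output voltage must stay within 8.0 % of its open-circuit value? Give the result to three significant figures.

R_L(min) ≈ 6.93 kΩ

Output resistance R_th = R_A‖R_B = (694 × 4560)/5254 = 602.3 Ω.
The fractional drop is R_th/(R_th + R_L); requiring this ≤ 0.0800 gives R_L ≥ R_th(1/0.0800 − 1) = 602.3 × 11.50 = 6.93 kΩ.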